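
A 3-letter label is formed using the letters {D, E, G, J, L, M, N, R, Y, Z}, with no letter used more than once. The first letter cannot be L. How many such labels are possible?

The first letter has 10−1 = 9 choices (anything except L).
The remaining 2 letters are filled from the other 9 symbols without repetition: 9 × 8 = 72.
Total: 9 × 72 = 648.

648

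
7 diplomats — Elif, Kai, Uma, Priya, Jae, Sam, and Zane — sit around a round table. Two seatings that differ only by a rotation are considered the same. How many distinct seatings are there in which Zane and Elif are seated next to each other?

240

Glue Zane and Elif into a block (2 internal orders). Seating 6 units around a circle gives (5)! arrangements.
So 2 × (5)! = 2 × 120 = 240.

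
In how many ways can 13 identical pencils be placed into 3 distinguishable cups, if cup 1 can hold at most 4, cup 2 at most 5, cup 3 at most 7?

10

Ignoring the caps, the number of non-negative solutions to x_1+…+x_3 = 13 is C(15,2) = 105.
Subtract solutions that violate a single cap (substitute x_i' = x_i − (cap_i+1)): x_1 ≥ 5 gives C(10,2) = 45; x_2 ≥ 6 gives C(9,2) = 36; x_3 ≥ 8 gives C(7,2) = 21. Together 102.
Add back pairs where two caps are both exceeded: 6 + 1 + 0 = 7.
By inclusion–exclusion the count is 105 − 102 + 7 = 10.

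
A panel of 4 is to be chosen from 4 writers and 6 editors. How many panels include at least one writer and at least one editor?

194

Total 4-person selections from all 10: C(10,4) = 210.
Subtract selections that omit an entire group: no writers → C(6,4) = 15; no editors → C(4,4) = 1.
Both groups omitted at once is impossible, so 210 − 16 = 194.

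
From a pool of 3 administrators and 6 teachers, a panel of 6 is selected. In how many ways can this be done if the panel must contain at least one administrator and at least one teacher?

83

Total 6-person selections from all 9: C(9,6) = 84.
Subtract selections that omit an entire group: no administrators → C(6,6) = 1; no teachers → C(3,6) = 0.
Both groups omitted at once is impossible, so 84 − 1 = 83.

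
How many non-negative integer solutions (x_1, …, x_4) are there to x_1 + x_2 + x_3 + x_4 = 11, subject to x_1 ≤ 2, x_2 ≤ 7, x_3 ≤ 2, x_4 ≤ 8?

62

Without the upper bounds there are C(14,3) = 364 ways to split 11 among 4 variables.
Subtract solutions that violate a single cap (substitute x_i' = x_i − (cap_i+1)): x_1 ≥ 3 gives C(11,3) = 165; x_2 ≥ 8 gives C(6,3) = 20; x_3 ≥ 3 gives C(11,3) = 165; x_4 ≥ 9 gives C(5,3) = 10. Together 360.
Add back pairs where two caps are both exceeded: 1 + 56 + 0 + 1 + 0 + 0 = 58.
By inclusion–exclusion the count is 364 − 360 + 58 = 62.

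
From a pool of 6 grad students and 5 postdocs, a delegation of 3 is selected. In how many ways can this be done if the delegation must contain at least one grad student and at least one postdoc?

135

Unrestricted: C(11,3) = 165 ways to pick any 3 of the 11.
Selections missing a whole group: no grad students → C(5,3) = 10; no postdocs → C(6,3) = 20.
Both groups omitted at once is impossible, so 165 − 30 = 135.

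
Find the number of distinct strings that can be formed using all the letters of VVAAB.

Letter multiplicities in VVAAB: A×2, B×1, V×2.
Dividing 5! = 120 by 2!·2! = 4 for the repeated letters gives 30.

30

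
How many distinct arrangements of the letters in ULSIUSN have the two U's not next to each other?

There are 7!/(2!·2!) = 1260 arrangements of ULSIUSN in total.
Arrangements with the U's together: treat UU as one letter, giving (6)!/(2!) = 360.
Subtracting, 1260 − 360 = 900 arrangements keep the U's apart.

900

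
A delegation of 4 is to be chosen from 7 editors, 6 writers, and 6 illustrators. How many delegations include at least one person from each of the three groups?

2016

With no constraint there are C(19,4) = 3876 possible selections.
Selections missing a whole group: no editors → C(12,4) = 495; no writers → C(13,4) = 715; no illustrators → C(13,4) = 715.
Add back selections omitting two groups (i.e. drawn from a single group): C(7,4) + C(6,4) + C(6,4) = 65.
By inclusion–exclusion: 3876 − 1925 + 65 = 2016.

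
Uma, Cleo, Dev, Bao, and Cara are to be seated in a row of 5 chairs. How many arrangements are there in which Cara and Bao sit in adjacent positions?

48

Place the 3 others and the Cara-Bao pair as 4 objects in a line; the pair has 2 internal arrangements.
That gives 2 × 4! = 2 × 24 = 48.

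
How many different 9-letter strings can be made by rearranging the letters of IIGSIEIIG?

1512

IIGSIEIIG has 9 letters with G appearing twice and I appearing 5 times.
The number of distinct arrangements is 9!/(5!·2!) = 362880/240 = 1512.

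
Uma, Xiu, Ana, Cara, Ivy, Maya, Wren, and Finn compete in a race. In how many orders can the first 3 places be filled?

This is an ordered selection of 3 from 8: P(8,3).
That gives 8 × 7 × 6 = 336.

336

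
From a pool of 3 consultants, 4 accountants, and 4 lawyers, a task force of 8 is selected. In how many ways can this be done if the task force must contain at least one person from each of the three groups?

Unrestricted: C(11,8) = 165 ways to pick any 8 of the 11.
Subtract selections that omit an entire group: no consultants → C(8,8) = 1; no accountants → C(7,8) = 0; no lawyers → C(7,8) = 0.
Add back selections omitting two groups (i.e. drawn from a single group): C(3,8) + C(4,8) + C(4,8) = 0.
By inclusion–exclusion: 165 − 1 + 0 = 164.

164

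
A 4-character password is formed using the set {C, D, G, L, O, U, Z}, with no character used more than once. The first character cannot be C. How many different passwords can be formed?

720

The first character has 7−1 = 6 choices (anything except C).
The remaining 3 characters are filled from the other 6 symbols without repetition: 6 × 5 × 4 = 120.
Total: 6 × 120 = 720.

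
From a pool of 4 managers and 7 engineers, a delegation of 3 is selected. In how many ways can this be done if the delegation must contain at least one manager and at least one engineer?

Unrestricted: C(11,3) = 165 ways to pick any 3 of the 11.
Selections missing a whole group: no managers → C(7,3) = 35; no engineers → C(4,3) = 4.
Both groups omitted at once is impossible, so 165 − 39 = 126.

126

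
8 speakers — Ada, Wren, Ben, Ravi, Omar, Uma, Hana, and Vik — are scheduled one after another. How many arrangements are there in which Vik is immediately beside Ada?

10080

Place the 6 others and the Vik-Ada pair as 7 objects in a line; the pair has 2 internal arrangements.
So the count is 2·(7)! = 10080.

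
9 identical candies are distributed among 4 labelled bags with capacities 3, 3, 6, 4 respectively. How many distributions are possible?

By stars and bars, unrestricted non-negative solutions to x_1+…+x_4 = 9 number C(9+3,3) = 220.
Subtract solutions that violate a single cap (substitute x_i' = x_i − (cap_i+1)): x_1 ≥ 4 gives C(8,3) = 56; x_2 ≥ 4 gives C(8,3) = 56; x_3 ≥ 7 gives C(5,3) = 10; x_4 ≥ 5 gives C(7,3) = 35. Together 157.
Add back pairs where two caps are both exceeded: 4 + 0 + 1 + 0 + 1 + 0 = 6.
By inclusion–exclusion the count is 220 − 157 + 6 = 69.

69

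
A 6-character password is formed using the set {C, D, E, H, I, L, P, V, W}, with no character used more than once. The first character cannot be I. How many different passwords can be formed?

53760

The first character has 9−1 = 8 choices (anything except I).
The remaining 5 characters are filled from the other 8 symbols without repetition: 8 × 7 × 6 × 5 × 4 = 6720.
Total: 8 × 6720 = 53760.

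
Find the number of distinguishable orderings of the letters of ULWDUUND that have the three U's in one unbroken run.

Treat the 3 copies of U as a single block. The multiset to arrange is then {UUU, D, D, L, N, W}, 6 items in all.
That gives (6)!/(2!) = 360 arrangements.

360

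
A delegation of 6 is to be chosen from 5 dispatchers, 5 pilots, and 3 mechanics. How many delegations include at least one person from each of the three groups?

1450

Unrestricted: C(13,6) = 1716 ways to pick any 6 of the 13.
Selections missing a whole group: no dispatchers → C(8,6) = 28; no pilots → C(8,6) = 28; no mechanics → C(10,6) = 210.
Add back selections omitting two groups (i.e. drawn from a single group): C(5,6) + C(5,6) + C(3,6) = 0.
By inclusion–exclusion: 1716 − 266 + 0 = 1450.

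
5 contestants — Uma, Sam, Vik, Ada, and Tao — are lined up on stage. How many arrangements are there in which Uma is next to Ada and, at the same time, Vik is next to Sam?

Treat {Uma,Ada} as one block (2 orders) and {Vik,Sam} as another (2 orders).
That leaves 3 units to arrange: 2 × 2 × 3! = 4 × 6 = 24.

24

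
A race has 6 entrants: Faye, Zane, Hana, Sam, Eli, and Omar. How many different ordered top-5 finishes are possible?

720

This is an ordered selection of 5 from 6: P(6,5).
That gives 6 × 5 × 4 × 3 × 2 = 720.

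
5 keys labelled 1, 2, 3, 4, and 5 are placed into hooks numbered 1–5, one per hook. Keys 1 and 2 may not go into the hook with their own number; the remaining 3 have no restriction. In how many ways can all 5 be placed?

Let Aᵢ (for i ∈ {1, 2}) be the placements that put key i in its forbidden hook. Any j of these fix j positions, leaving (5−j)! ways to fill the rest, and there are C(2,j) ways to pick which j.
By inclusion–exclusion, the number of valid placements is Σ_{j=0}^{2} (−1)^j C(2,j)·(5−j)!.
Computing: 120 − 48 + 6 = 78.

78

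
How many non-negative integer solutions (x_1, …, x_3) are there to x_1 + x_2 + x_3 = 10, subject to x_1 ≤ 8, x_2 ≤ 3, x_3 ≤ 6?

25

Without the upper bounds there are C(12,2) = 66 ways to split 10 among 3 variables.
Subtract solutions that violate a single cap (substitute x_i' = x_i − (cap_i+1)): x_1 ≥ 9 gives C(3,2) = 3; x_2 ≥ 4 gives C(8,2) = 28; x_3 ≥ 7 gives C(5,2) = 10. Together 41.
No two caps can be exceeded simultaneously, so the pair terms are all 0.
By inclusion–exclusion the count is 66 − 41 + 0 = 25.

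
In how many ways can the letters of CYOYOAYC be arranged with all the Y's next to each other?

180

Treat the 3 copies of Y as a single block. The multiset to arrange is then {YYY, A, C, C, O, O}, 6 items in all.
That gives (6)!/(2!·2!) = 180 arrangements.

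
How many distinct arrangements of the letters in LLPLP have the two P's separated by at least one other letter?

There are 5!/(3!·2!) = 10 arrangements of LLPLP in total.
Arrangements with the P's together: treat PP as one letter, giving (4)!/(3!) = 4.
Subtracting, 10 − 4 = 6 arrangements keep the P's apart.

6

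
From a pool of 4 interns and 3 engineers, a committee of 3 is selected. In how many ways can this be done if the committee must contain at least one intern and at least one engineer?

With no constraint there are C(7,3) = 35 possible selections.
Subtract selections that omit an entire group: no interns → C(3,3) = 1; no engineers → C(4,3) = 4.
Both groups omitted at once is impossible, so 35 − 5 = 30.

30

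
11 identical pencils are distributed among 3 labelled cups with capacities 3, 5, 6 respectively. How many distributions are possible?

Without the upper bounds there are C(13,2) = 78 ways to split 11 among 3 cups.
Subtract solutions that violate a single cap (substitute x_i' = x_i − (cap_i+1)): x_1 ≥ 4 gives C(9,2) = 36; x_2 ≥ 6 gives C(7,2) = 21; x_3 ≥ 7 gives C(6,2) = 15. Together 72.
Add back pairs where two caps are both exceeded: 3 + 1 + 0 = 4.
By inclusion–exclusion the count is 78 − 72 + 4 = 10.

10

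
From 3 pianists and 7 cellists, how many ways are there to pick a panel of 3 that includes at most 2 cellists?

Split by how many cellists are chosen (0 through 2).
Sum: C(7,0)·C(3,3) + C(7,1)·C(3,2) + C(7,2)·C(3,1) = 1 + 21 + 63 = 85.

85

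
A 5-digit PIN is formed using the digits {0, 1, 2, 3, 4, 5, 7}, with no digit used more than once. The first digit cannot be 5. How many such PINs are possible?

The first digit has 7−1 = 6 choices (anything except 5).
The remaining 4 digits are filled from the other 6 symbols without repetition: 6 × 5 × 4 × 3 = 360.
Total: 6 × 360 = 2160.

2160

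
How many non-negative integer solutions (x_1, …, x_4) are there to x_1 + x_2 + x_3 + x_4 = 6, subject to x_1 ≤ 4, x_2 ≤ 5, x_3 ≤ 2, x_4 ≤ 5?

58

Without the upper bounds there are C(9,3) = 84 ways to split 6 among 4 variables.
Subtract solutions that violate a single cap (substitute x_i' = x_i − (cap_i+1)): x_1 ≥ 5 gives C(4,3) = 4; x_2 ≥ 6 gives C(3,3) = 1; x_3 ≥ 3 gives C(6,3) = 20; x_4 ≥ 6 gives C(3,3) = 1. Together 26.
No two caps can be exceeded simultaneously, so the pair terms are all 0.
By inclusion–exclusion the count is 84 − 26 + 0 = 58.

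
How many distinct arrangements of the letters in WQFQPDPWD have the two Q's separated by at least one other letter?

There are 9!/(2!·2!·2!·2!) = 22680 arrangements of WQFQPDPWD in total.
Arrangements with the Q's together: treat QQ as one letter, giving (8)!/(2!·2!·2!) = 5040.
Hence 22680 − 5040 = 17640.

17640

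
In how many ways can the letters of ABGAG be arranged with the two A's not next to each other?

18

There are 5!/(2!·2!) = 30 arrangements of ABGAG in total.
If the two A's are adjacent, glue them into one block, leaving 4 items to arrange: (4)!/(2!) = 12 ways.
Hence 30 − 12 = 18.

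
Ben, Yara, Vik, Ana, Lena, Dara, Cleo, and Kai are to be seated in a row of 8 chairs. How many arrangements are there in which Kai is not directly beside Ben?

30240

Of the 8! = 40320 arrangements, those with Kai and Ben adjacent number 2 × 7! = 10080 (treat the pair as a block with 2 internal orders).
Complementary counting: 40320 − 10080 = 30240.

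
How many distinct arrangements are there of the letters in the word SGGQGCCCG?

Letter multiplicities in SGGQGCCCG: C×3, G×4, Q×1, S×1.
Dividing 9! = 362880 by 4!·3! = 144 for the repeated letters gives 2520.

2520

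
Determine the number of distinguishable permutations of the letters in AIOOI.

30

The 5 letters of AIOOI have repeats: I appearing twice and O appearing twice.
So there are 5! / (2!·2!) = 30 distinguishable arrangements.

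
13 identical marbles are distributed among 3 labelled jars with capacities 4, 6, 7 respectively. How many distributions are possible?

15

Without the upper bounds there are C(15,2) = 105 ways to split 13 among 3 jars.
Subtract solutions that violate a single cap (substitute x_i' = x_i − (cap_i+1)): x_1 ≥ 5 gives C(10,2) = 45; x_2 ≥ 7 gives C(8,2) = 28; x_3 ≥ 8 gives C(7,2) = 21. Together 94.
Add back pairs where two caps are both exceeded: 3 + 1 + 0 = 4.
By inclusion–exclusion the count is 105 − 94 + 4 = 15.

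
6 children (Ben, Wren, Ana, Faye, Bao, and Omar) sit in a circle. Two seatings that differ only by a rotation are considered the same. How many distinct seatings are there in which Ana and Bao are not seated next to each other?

All circular seatings of 6 people number (5)! = 120.
Seatings with Ana beside Bao: treat them as a block with 2 internal orders, giving 2 × (4)! = 48.
Subtracting, 120 − 48 = 72.

72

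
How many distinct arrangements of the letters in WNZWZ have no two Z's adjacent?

Total arrangements of WNZWZ: 5!/(2!·2!) = 30.
Arrangements with the Z's together: treat ZZ as one letter, giving (4)!/(2!) = 12.
Subtracting, 30 − 12 = 18 arrangements keep the Z's apart.

18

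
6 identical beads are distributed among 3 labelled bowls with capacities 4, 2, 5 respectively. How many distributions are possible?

14

Without the upper bounds there are C(8,2) = 28 ways to split 6 among 3 bowls.
Subtract solutions that violate a single cap (substitute x_i' = x_i − (cap_i+1)): x_1 ≥ 5 gives C(3,2) = 3; x_2 ≥ 3 gives C(5,2) = 10; x_3 ≥ 6 gives C(2,2) = 1. Together 14.
No two caps can be exceeded simultaneously, so the pair terms are all 0.
By inclusion–exclusion the count is 28 − 14 + 0 = 14.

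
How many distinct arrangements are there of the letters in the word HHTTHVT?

Letter multiplicities in HHTTHVT: H×3, T×3, V×1.
Dividing 7! = 5040 by 3!·3! = 36 for the repeated letters gives 140.

140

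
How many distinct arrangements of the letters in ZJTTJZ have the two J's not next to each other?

60

There are 6!/(2!·2!·2!) = 90 arrangements of ZJTTJZ in total.
Arrangements with the J's together: treat JJ as one letter, giving (5)!/(2!·2!) = 30.
Subtracting, 90 − 30 = 60 arrangements keep the J's apart.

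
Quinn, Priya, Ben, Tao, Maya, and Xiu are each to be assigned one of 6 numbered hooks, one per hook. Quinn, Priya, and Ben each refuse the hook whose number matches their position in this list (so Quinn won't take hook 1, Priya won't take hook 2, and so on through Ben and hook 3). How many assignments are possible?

426

Let Aᵢ (for i ∈ {1, 2, 3}) be the placements that put person i in their forbidden hook. Any j of these fix j positions, leaving (6−j)! ways to fill the rest, and there are C(3,j) ways to pick which j.
By inclusion–exclusion, the number of valid placements is Σ_{j=0}^{3} (−1)^j C(3,j)·(6−j)!.
Computing: 720 − 360 + 72 − 6 = 426.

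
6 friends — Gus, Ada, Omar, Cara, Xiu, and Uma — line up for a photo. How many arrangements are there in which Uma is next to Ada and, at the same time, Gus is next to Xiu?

Treat {Uma,Ada} as one block (2 orders) and {Gus,Xiu} as another (2 orders).
That leaves 4 units to arrange: 2 × 2 × 4! = 4 × 24 = 96.

96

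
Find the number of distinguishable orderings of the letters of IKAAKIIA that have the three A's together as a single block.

Treat the 3 copies of A as a single block. The multiset to arrange is then {AAA, I, I, I, K, K}, 6 items in all.
That gives (6)!/(3!·2!) = 60 arrangements.

60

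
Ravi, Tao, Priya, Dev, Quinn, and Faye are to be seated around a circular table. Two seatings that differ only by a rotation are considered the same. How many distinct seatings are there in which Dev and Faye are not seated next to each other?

72

All circular seatings of 6 people number (5)! = 120.
Seatings with Dev beside Faye: treat them as a block with 2 internal orders, giving 2 × (4)! = 48.
Subtracting, 120 − 48 = 72.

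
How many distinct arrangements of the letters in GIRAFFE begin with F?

720

Fix F in the first position and arrange the remaining 6 letters.
Those 6 letters are all distinct, giving (6)! = 720.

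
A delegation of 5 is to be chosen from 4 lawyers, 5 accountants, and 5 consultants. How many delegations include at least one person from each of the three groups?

Unrestricted: C(14,5) = 2002 ways to pick any 5 of the 14.
Subtract selections that omit an entire group: no lawyers → C(10,5) = 252; no accountants → C(9,5) = 126; no consultants → C(9,5) = 126.
Add back selections omitting two groups (i.e. drawn from a single group): C(4,5) + C(5,5) + C(5,5) = 2.
By inclusion–exclusion: 2002 − 504 + 2 = 1500.

1500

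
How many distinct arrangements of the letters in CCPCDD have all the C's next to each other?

12

Treat the 3 copies of C as a single block. The multiset to arrange is then {CCC, D, D, P}, 4 items in all.
That gives (4)!/(2!) = 12 arrangements.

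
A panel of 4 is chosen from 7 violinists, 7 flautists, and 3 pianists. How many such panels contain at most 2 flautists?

1995

Split by how many flautists are chosen (0 through 2).
Sum: C(7,0)·C(10,4) + C(7,1)·C(10,3) + C(7,2)·C(10,2) = 210 + 840 + 945 = 1995.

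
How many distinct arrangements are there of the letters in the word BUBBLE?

120

BUBBLE has 6 letters with B appearing 3 times.
Dividing 6! = 720 by 3! = 6 for the repeated letters gives 120.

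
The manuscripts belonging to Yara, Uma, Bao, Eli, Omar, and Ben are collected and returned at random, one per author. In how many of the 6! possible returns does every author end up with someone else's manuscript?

Let Aᵢ be the assignments in which author i gets their own manuscript. We want the size of the complement of A₁∪…∪A_6.
By inclusion–exclusion this is Σ_{j=0}^{6} (−1)^j C(6,j)·(6−j)!.
Computing: 720 − 720 + 360 − 120 + 30 − 6 + 1 = 265.

265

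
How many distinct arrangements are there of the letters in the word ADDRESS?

1260

The 7 letters of ADDRESS have repeats: D appearing twice and S appearing twice.
The number of distinct arrangements is 7!/(2!·2!) = 5040/4 = 1260.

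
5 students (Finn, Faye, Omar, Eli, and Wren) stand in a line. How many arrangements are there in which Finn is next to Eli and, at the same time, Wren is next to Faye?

Treat {Finn,Eli} as one block (2 orders) and {Wren,Faye} as another (2 orders).
That leaves 3 units to arrange: 2 × 2 × 3! = 4 × 6 = 24.

24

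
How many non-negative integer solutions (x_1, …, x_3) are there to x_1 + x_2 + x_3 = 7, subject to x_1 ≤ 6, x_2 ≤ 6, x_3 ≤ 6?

33

By stars and bars, unrestricted non-negative solutions to x_1+…+x_3 = 7 number C(7+2,2) = 36.
Subtract solutions that violate a single cap (substitute x_i' = x_i − (cap_i+1)): x_1 ≥ 7 gives C(2,2) = 1; x_2 ≥ 7 gives C(2,2) = 1; x_3 ≥ 7 gives C(2,2) = 1. Together 3.
No two caps can be exceeded simultaneously, so the pair terms are all 0.
By inclusion–exclusion the count is 36 − 3 + 0 = 33.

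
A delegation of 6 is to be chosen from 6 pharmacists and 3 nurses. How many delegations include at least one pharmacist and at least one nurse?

83

Total 6-person selections from all 9: C(9,6) = 84.
Subtract selections that omit an entire group: no pharmacists → C(3,6) = 0; no nurses → C(6,6) = 1.
Both groups omitted at once is impossible, so 84 − 1 = 83.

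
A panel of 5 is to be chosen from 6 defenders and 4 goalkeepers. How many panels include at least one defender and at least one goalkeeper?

246

Total 5-person selections from all 10: C(10,5) = 252.
Selections missing a whole group: no defenders → C(4,5) = 0; no goalkeepers → C(6,5) = 6.
Both groups omitted at once is impossible, so 252 − 6 = 246.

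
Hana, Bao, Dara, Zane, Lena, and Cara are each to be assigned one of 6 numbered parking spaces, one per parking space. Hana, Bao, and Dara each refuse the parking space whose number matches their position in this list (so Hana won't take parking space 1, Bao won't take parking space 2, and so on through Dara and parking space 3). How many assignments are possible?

426

Let Aᵢ (for i ∈ {1, 2, 3}) be the placements that put person i in their forbidden parking space. Any j of these fix j positions, leaving (6−j)! ways to fill the rest, and there are C(3,j) ways to pick which j.
By inclusion–exclusion, the number of valid placements is Σ_{j=0}^{3} (−1)^j C(3,j)·(6−j)!.
Computing: 720 − 360 + 72 − 6 = 426.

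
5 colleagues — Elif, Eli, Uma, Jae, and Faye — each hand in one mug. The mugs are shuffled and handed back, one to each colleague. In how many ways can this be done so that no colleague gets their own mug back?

44

This is the derangement count D_5: permutations of 5 items with no fixed point.
By inclusion–exclusion this is Σ_{j=0}^{5} (−1)^j C(5,j)·(5−j)!.
Computing: 120 − 120 + 60 − 20 + 5 − 1 = 44.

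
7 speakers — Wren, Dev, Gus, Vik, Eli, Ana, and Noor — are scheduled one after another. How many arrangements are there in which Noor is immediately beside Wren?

Treat {Noor, Wren} as a single unit. There are 6 units to order, and the pair itself can be ordered 2 ways.
That gives 2 × 6! = 2 × 720 = 1440.

1440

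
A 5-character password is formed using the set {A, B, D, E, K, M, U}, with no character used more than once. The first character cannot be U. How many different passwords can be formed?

2160

The first character has 7−1 = 6 choices (anything except U).
The remaining 4 characters are filled from the other 6 symbols without repetition: 6 × 5 × 4 × 3 = 360.
Total: 6 × 360 = 2160.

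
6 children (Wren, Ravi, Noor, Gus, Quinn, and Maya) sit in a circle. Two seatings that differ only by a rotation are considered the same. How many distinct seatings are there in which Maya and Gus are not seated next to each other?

72

All circular seatings of 6 people number (5)! = 120.
Those with Maya next to Gus: fuse the pair into one unit and seat 5 units around a circle — 2·(4)! = 48.
Subtracting, 120 − 48 = 72.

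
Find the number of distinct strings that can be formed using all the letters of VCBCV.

30

VCBCV has 5 letters with C appearing twice and V appearing twice.
Dividing 5! = 120 by 2!·2! = 4 for the repeated letters gives 30.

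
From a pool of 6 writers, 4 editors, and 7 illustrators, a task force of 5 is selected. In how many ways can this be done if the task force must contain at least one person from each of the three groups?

Total 5-person selections from all 17: C(17,5) = 6188.
Selections missing a whole group: no writers → C(11,5) = 462; no editors → C(13,5) = 1287; no illustrators → C(10,5) = 252.
Add back selections omitting two groups (i.e. drawn from a single group): C(6,5) + C(4,5) + C(7,5) = 27.
By inclusion–exclusion: 6188 − 2001 + 27 = 4214.

4214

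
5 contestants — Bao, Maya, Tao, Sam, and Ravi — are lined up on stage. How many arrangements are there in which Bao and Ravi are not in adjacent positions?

72

There are 5! = 120 arrangements in all. If Bao and Ravi are adjacent, merging them into one block gives 2·(4)! = 48 arrangements.
So 120 − 48 = 72 arrangements keep them apart.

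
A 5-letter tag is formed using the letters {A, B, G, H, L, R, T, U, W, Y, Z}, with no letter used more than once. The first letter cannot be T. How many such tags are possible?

The first letter has 11−1 = 10 choices (anything except T).
The remaining 4 letters are filled from the other 10 symbols without repetition: 10 × 9 × 8 × 7 = 5040.
Total: 10 × 5040 = 50400.

50400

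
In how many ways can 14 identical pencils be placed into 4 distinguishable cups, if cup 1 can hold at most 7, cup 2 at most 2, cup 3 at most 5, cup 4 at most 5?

Ignoring the caps, the number of non-negative solutions to x_1+…+x_4 = 14 is C(17,3) = 680.
Subtract solutions that violate a single cap (substitute x_i' = x_i − (cap_i+1)): x_1 ≥ 8 gives C(9,3) = 84; x_2 ≥ 3 gives C(14,3) = 364; x_3 ≥ 6 gives C(11,3) = 165; x_4 ≥ 6 gives C(11,3) = 165. Together 778.
Add back pairs where two caps are both exceeded: 20 + 1 + 1 + 56 + 56 + 10 = 144.
By inclusion–exclusion the count is 680 − 778 + 144 = 46.

46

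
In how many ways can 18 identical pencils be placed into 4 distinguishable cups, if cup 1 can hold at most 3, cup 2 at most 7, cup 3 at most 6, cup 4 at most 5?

Without the upper bounds there are C(21,3) = 1330 ways to split 18 among 4 cups.
Subtract solutions that violate a single cap (substitute x_i' = x_i − (cap_i+1)): x_1 ≥ 4 gives C(17,3) = 680; x_2 ≥ 8 gives C(13,3) = 286; x_3 ≥ 7 gives C(14,3) = 364; x_4 ≥ 6 gives C(15,3) = 455. Together 1785.
Add back pairs where two caps are both exceeded: 84 + 120 + 165 + 20 + 35 + 56 = 480.
Subtract triples: 0 + 1 + 4 + 0 = 5.
By inclusion–exclusion the count is 1330 − 1785 + 480 − 5 = 20.

20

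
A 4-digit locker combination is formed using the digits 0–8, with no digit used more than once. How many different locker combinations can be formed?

Choose and order 4 of the 9 symbols: the first digit has 9 options, the next 8, then 7, 6.
That product is 9 × 8 × 7 × 6 = 3024.

3024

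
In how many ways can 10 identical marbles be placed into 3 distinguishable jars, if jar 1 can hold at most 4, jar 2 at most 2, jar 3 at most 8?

12

Ignoring the caps, the number of non-negative solutions to x_1+…+x_3 = 10 is C(12,2) = 66.
Subtract solutions that violate a single cap (substitute x_i' = x_i − (cap_i+1)): x_1 ≥ 5 gives C(7,2) = 21; x_2 ≥ 3 gives C(9,2) = 36; x_3 ≥ 9 gives C(3,2) = 3. Together 60.
Add back pairs where two caps are both exceeded: 6 + 0 + 0 = 6.
By inclusion–exclusion the count is 66 − 60 + 6 = 12.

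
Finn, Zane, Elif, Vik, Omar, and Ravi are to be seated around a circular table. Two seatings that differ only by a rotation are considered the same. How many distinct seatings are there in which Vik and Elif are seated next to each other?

48

Treat {Vik, Elif} as one unit (2 internal orders) and seat the resulting 5 units around the table: (4)! circular arrangements.
So 2 × (4)! = 2 × 24 = 48.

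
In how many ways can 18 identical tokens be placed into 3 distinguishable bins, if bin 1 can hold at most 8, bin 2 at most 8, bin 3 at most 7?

21

Without the upper bounds there are C(20,2) = 190 ways to split 18 among 3 bins.
Subtract solutions that violate a single cap (substitute x_i' = x_i − (cap_i+1)): x_1 ≥ 9 gives C(11,2) = 55; x_2 ≥ 9 gives C(11,2) = 55; x_3 ≥ 8 gives C(12,2) = 66. Together 176.
Add back pairs where two caps are both exceeded: 1 + 3 + 3 = 7.
By inclusion–exclusion the count is 190 − 176 + 7 = 21.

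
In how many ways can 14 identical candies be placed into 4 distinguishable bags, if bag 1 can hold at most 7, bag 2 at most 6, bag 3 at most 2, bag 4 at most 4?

Without the upper bounds there are C(17,3) = 680 ways to split 14 among 4 bags.
Subtract solutions that violate a single cap (substitute x_i' = x_i − (cap_i+1)): x_1 ≥ 8 gives C(9,3) = 84; x_2 ≥ 7 gives C(10,3) = 120; x_3 ≥ 3 gives C(14,3) = 364; x_4 ≥ 5 gives C(12,3) = 220. Together 788.
Add back pairs where two caps are both exceeded: 0 + 20 + 4 + 35 + 10 + 84 = 153.
By inclusion–exclusion the count is 680 − 788 + 153 = 45.

45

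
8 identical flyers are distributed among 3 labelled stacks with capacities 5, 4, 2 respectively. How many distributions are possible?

9

By stars and bars, unrestricted non-negative solutions to x_1+…+x_3 = 8 number C(8+2,2) = 45.
Subtract solutions that violate a single cap (substitute x_i' = x_i − (cap_i+1)): x_1 ≥ 6 gives C(4,2) = 6; x_2 ≥ 5 gives C(5,2) = 10; x_3 ≥ 3 gives C(7,2) = 21. Together 37.
Add back pairs where two caps are both exceeded: 0 + 0 + 1 = 1.
By inclusion–exclusion the count is 45 − 37 + 1 = 9.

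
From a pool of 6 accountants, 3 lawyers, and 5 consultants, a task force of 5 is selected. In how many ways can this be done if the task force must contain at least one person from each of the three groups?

1365

Unrestricted: C(14,5) = 2002 ways to pick any 5 of the 14.
Selections missing a whole group: no accountants → C(8,5) = 56; no lawyers → C(11,5) = 462; no consultants → C(9,5) = 126.
Add back selections omitting two groups (i.e. drawn from a single group): C(6,5) + C(3,5) + C(5,5) = 7.
By inclusion–exclusion: 2002 − 644 + 7 = 1365.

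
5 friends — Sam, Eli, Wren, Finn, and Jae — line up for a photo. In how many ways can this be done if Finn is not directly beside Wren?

72

Of the 5! = 120 arrangements, those with Finn and Wren adjacent number 2 × 4! = 48 (treat the pair as a block with 2 internal orders).
So 120 − 48 = 72 arrangements keep them apart.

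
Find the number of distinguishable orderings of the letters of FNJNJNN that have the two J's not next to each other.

75

There are 7!/(4!·2!) = 105 arrangements of FNJNJNN in total.
Arrangements with the J's together: treat JJ as one letter, giving (6)!/(4!) = 30.
Subtracting, 105 − 30 = 75 arrangements keep the J's apart.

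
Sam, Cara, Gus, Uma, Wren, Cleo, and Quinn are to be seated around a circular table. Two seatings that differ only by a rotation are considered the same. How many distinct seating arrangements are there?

Fix one person's seat to break rotational symmetry; the remaining 6 people can be arranged in (6)! = 720 ways.

720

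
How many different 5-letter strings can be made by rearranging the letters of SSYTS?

20

Letter multiplicities in SSYTS: S×3, T×1, Y×1.
So there are 5! / (3!) = 20 distinguishable arrangements.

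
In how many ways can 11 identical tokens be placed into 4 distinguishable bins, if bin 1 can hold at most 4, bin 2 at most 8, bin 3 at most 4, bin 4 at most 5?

136

Ignoring the caps, the number of non-negative solutions to x_1+…+x_4 = 11 is C(14,3) = 364.
Subtract solutions that violate a single cap (substitute x_i' = x_i − (cap_i+1)): x_1 ≥ 5 gives C(9,3) = 84; x_2 ≥ 9 gives C(5,3) = 10; x_3 ≥ 5 gives C(9,3) = 84; x_4 ≥ 6 gives C(8,3) = 56. Together 234.
Add back pairs where two caps are both exceeded: 0 + 4 + 1 + 0 + 0 + 1 = 6.
By inclusion–exclusion the count is 364 − 234 + 6 = 136.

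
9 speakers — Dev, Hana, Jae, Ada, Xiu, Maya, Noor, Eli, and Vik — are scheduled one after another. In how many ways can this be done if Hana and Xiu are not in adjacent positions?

Of the 9! = 362880 arrangements, those with Hana and Xiu adjacent number 2 × 8! = 80640 (treat the pair as a block with 2 internal orders).
So 362880 − 80640 = 282240 arrangements keep them apart.

282240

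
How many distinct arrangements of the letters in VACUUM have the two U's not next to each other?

Total arrangements of VACUUM: 6!/(2!) = 360.
Arrangements with the U's together: treat UU as one letter, giving (5)! = 120.
Hence 360 − 120 = 240.

240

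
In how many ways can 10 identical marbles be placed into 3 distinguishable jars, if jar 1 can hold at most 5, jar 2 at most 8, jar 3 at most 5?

Ignoring the caps, the number of non-negative solutions to x_1+…+x_3 = 10 is C(12,2) = 66.
Subtract solutions that violate a single cap (substitute x_i' = x_i − (cap_i+1)): x_1 ≥ 6 gives C(6,2) = 15; x_2 ≥ 9 gives C(3,2) = 3; x_3 ≥ 6 gives C(6,2) = 15. Together 33.
No two caps can be exceeded simultaneously, so the pair terms are all 0.
By inclusion–exclusion the count is 66 − 33 + 0 = 33.

33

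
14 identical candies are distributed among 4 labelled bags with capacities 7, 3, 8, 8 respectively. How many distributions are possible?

By stars and bars, unrestricted non-negative solutions to x_1+…+x_4 = 14 number C(14+3,3) = 680.
Subtract solutions that violate a single cap (substitute x_i' = x_i − (cap_i+1)): x_1 ≥ 8 gives C(9,3) = 84; x_2 ≥ 4 gives C(13,3) = 286; x_3 ≥ 9 gives C(8,3) = 56; x_4 ≥ 9 gives C(8,3) = 56. Together 482.
Add back pairs where two caps are both exceeded: 10 + 0 + 0 + 4 + 4 + 0 = 18.
By inclusion–exclusion the count is 680 − 482 + 18 = 216.

216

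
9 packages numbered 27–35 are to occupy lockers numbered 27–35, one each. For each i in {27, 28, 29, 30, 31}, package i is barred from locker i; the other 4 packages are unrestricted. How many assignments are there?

205056

Let Aᵢ (for 27 ≤ i ≤ 31) be the placements that put package i in its forbidden locker. Any j of these fix j positions, leaving (9−j)! ways to fill the rest, and there are C(5,j) ways to pick which j.
By inclusion–exclusion, the number of valid placements is Σ_{j=0}^{5} (−1)^j C(5,j)·(9−j)!.
Computing: 362880 − 201600 + 50400 − 7200 + 600 − 24 = 205056.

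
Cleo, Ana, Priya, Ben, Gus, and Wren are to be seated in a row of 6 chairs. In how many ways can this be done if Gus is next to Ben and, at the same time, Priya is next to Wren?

96

Treat {Gus,Ben} as one block (2 orders) and {Priya,Wren} as another (2 orders).
That leaves 4 units to arrange: 2 × 2 × 4! = 4 × 24 = 96.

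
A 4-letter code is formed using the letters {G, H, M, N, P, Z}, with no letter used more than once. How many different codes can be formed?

360

This is a permutation of 4 out of 6: P(6,4) = 6!/2!.
That product is 6 × 5 × 4 × 3 = 360.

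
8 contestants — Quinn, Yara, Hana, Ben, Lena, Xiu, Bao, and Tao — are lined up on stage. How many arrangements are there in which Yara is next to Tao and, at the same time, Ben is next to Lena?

2880

Treat {Yara,Tao} as one block (2 orders) and {Ben,Lena} as another (2 orders).
That leaves 6 units to arrange: 2 × 2 × 6! = 4 × 720 = 2880.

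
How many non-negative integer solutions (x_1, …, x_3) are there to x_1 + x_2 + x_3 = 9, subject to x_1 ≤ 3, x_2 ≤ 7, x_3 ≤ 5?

21

Without the upper bounds there are C(11,2) = 55 ways to split 9 among 3 variables.
Subtract solutions that violate a single cap (substitute x_i' = x_i − (cap_i+1)): x_1 ≥ 4 gives C(7,2) = 21; x_2 ≥ 8 gives C(3,2) = 3; x_3 ≥ 6 gives C(5,2) = 10. Together 34.
No two caps can be exceeded simultaneously, so the pair terms are all 0.
By inclusion–exclusion the count is 55 − 34 + 0 = 21.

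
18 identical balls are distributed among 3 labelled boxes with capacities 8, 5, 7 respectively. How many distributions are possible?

6

Without the upper bounds there are C(20,2) = 190 ways to split 18 among 3 boxes.
Subtract solutions that violate a single cap (substitute x_i' = x_i − (cap_i+1)): x_1 ≥ 9 gives C(11,2) = 55; x_2 ≥ 6 gives C(14,2) = 91; x_3 ≥ 8 gives C(12,2) = 66. Together 212.
Add back pairs where two caps are both exceeded: 10 + 3 + 15 = 28.
By inclusion–exclusion the count is 190 − 212 + 28 = 6.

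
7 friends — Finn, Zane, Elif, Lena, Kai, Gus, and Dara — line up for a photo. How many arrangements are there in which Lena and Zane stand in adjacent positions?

Glue Lena and Zane into one block (2 internal orders), leaving 6 units to arrange in a row.
That gives 2 × 6! = 2 × 720 = 1440.

1440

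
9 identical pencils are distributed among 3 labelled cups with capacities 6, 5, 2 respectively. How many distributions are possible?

Ignoring the caps, the number of non-negative solutions to x_1+…+x_3 = 9 is C(11,2) = 55.
Subtract solutions that violate a single cap (substitute x_i' = x_i − (cap_i+1)): x_1 ≥ 7 gives C(4,2) = 6; x_2 ≥ 6 gives C(5,2) = 10; x_3 ≥ 3 gives C(8,2) = 28. Together 44.
Add back pairs where two caps are both exceeded: 0 + 0 + 1 = 1.
By inclusion–exclusion the count is 55 − 44 + 1 = 12.

12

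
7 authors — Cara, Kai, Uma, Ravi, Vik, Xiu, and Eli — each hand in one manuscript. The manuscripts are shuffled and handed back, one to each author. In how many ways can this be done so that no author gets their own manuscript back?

Let Aᵢ be the assignments in which author i gets their own manuscript. We want the size of the complement of A₁∪…∪A_7.
By inclusion–exclusion this is Σ_{j=0}^{7} (−1)^j C(7,j)·(7−j)!.
Computing: 5040 − 5040 + 2520 − 840 + 210 − 42 + 7 − 1 = 1854.

1854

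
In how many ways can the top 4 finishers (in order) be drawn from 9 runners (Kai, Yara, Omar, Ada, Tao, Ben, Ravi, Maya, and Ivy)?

This is an ordered selection of 4 from 9: P(9,4).
That gives 9 × 8 × 7 × 6 = 3024.

3024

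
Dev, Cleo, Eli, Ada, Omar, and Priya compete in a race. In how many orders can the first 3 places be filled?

There are 6 choices for 1st place, 5 for 2nd, and 4 for 3rd.
That gives 6 × 5 × 4 = 120.

120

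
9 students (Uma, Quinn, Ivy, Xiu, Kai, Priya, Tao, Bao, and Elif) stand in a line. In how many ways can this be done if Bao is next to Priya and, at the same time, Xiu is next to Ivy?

20160

Treat {Bao,Priya} as one block (2 orders) and {Xiu,Ivy} as another (2 orders).
That leaves 7 units to arrange: 2 × 2 × 7! = 4 × 5040 = 20160.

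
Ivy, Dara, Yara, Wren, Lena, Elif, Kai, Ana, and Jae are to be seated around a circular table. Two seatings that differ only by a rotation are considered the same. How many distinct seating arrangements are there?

40320

Fix one person's seat to break rotational symmetry; the remaining 8 people can be arranged in (8)! = 40320 ways.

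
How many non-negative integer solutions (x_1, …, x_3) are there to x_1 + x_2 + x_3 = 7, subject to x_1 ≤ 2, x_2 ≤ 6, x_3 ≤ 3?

11

Without the upper bounds there are C(9,2) = 36 ways to split 7 among 3 variables.
Subtract solutions that violate a single cap (substitute x_i' = x_i − (cap_i+1)): x_1 ≥ 3 gives C(6,2) = 15; x_2 ≥ 7 gives C(2,2) = 1; x_3 ≥ 4 gives C(5,2) = 10. Together 26.
Add back pairs where two caps are both exceeded: 0 + 1 + 0 = 1.
By inclusion–exclusion the count is 36 − 26 + 1 = 11.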